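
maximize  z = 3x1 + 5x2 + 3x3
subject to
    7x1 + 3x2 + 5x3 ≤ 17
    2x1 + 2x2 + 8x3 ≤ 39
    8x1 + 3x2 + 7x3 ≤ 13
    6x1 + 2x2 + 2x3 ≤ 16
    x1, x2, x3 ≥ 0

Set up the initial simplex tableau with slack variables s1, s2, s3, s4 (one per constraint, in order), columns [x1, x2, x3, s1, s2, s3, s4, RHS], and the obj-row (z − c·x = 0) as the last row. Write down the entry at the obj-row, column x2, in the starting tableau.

-5

The obj-row carries the negated objective coefficients: the x2 entry is -5.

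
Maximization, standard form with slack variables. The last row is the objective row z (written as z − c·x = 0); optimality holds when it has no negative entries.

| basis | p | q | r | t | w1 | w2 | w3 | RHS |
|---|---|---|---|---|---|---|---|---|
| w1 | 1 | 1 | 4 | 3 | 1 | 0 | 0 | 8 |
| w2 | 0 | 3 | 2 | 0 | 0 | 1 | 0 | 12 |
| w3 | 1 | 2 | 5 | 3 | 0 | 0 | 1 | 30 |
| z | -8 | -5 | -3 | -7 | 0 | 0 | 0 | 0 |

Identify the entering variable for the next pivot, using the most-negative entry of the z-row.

p

Negative z-row entries: p: -8, q: -5, r: -3, t: -7.
The most negative is -8 in column p, so p enters.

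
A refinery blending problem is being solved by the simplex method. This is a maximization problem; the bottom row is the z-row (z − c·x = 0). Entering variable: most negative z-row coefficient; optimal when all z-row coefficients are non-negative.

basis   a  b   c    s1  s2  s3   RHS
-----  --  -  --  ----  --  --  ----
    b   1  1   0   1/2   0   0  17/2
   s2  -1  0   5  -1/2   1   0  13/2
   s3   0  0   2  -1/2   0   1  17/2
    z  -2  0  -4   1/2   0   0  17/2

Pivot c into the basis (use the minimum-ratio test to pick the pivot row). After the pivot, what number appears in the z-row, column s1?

Ratio test on column c — row 1: entry 0 ≤ 0; row 2: (13/2)/5 = 13/10; row 3: (17/2)/2 = 17/4. Minimum is 13/10 at row 2 (s2 leaves); pivot element 5.
Divide row 2 by 5; eliminate column c from the other rows.
z-row update in column s1: 1/2 − (-4)·(-1/10) = 1/10.

1/10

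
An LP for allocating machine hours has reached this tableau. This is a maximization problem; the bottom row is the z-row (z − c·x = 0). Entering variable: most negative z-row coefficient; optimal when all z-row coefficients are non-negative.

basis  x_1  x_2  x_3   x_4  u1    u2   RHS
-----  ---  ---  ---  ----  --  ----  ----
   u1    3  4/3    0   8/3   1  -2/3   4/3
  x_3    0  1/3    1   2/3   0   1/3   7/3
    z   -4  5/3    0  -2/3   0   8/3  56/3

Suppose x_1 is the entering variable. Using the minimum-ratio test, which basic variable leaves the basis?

u1

Column x_1 entries and ratios — u1: (4/3)/3 = 4/9; x_3: 0 ≤ 0, skip.
Smallest ratio is 4/9 in the row of u1, so u1 leaves.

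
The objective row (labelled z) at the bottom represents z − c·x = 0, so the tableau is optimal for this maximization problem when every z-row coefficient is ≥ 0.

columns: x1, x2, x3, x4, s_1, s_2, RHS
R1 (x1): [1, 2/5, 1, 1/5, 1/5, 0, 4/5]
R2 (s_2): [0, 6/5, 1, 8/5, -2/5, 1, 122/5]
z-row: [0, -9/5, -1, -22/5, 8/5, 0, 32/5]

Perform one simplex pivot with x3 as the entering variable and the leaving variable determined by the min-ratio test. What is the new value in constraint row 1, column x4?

1/5

Ratio test on column x3 — row 1: (4/5)/1 = 4/5; row 2: (122/5)/1 = 122/5. Minimum is 4/5 at row 1 (x1 leaves); pivot element 1.
Divide row 1 by 1; eliminate column x3 from the other rows.
In the new row 1, the x4 entry is the old entry divided by the pivot: (1/5)/1 = 1/5.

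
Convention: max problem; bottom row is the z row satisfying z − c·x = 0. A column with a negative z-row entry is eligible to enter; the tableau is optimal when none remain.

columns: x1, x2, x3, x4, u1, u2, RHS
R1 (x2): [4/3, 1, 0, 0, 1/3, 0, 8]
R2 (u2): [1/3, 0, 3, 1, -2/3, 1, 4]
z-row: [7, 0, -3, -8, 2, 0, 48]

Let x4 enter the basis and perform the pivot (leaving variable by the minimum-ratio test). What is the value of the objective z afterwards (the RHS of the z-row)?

Ratio test on column x4 — row 1: entry 0 ≤ 0; row 2: 4/1 = 4. Minimum is 4 at row 2 (u2 leaves); pivot element 1.
Pivot on row 2; the z-row RHS becomes 48 − (-8)·4 = 80.

80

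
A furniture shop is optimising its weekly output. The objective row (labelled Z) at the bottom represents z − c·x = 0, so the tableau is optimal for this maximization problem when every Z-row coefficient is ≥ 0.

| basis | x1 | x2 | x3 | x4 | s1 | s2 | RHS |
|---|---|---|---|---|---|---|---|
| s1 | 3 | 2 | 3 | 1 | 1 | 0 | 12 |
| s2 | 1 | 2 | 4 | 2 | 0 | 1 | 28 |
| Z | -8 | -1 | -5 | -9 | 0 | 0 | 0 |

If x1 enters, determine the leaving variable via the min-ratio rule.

Column x1 entries and ratios — s1: 12/3 = 4; s2: 28/1 = 28.
Smallest ratio is 4 in the row of s1, so s1 leaves.

s1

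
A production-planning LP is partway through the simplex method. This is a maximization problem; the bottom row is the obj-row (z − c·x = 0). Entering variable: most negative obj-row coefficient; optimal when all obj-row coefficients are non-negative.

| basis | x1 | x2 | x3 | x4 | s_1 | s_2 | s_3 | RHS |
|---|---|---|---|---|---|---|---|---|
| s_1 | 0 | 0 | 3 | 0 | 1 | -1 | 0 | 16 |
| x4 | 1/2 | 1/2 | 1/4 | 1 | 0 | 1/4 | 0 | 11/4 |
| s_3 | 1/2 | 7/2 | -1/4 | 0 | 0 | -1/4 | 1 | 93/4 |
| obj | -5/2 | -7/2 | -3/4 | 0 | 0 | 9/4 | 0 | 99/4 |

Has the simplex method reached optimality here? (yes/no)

The obj-row has a negative entry -7/2 in column x2, so it is not optimal.

no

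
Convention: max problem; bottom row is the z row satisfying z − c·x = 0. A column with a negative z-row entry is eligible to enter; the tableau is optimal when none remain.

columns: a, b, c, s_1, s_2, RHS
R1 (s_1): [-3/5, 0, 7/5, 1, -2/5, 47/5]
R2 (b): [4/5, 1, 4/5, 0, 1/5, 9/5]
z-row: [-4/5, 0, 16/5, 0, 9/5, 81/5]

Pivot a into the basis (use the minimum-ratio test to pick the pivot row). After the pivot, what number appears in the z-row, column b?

1

Ratio test on column a — row 1: entry -3/5 ≤ 0; row 2: (9/5)/(4/5) = 9/4. Minimum is 9/4 at row 2 (b leaves); pivot element 4/5.
Divide row 2 by 4/5; eliminate column a from the other rows.
z-row update in column b: 0 − (-4/5)·(5/4) = 1.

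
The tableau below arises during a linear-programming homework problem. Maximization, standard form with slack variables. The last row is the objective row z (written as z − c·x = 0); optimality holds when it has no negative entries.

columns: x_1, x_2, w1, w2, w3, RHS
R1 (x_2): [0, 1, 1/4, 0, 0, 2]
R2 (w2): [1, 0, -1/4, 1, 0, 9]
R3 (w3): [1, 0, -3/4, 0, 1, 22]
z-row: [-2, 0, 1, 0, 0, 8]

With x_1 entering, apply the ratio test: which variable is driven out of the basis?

w2

Column x_1 entries and ratios — x_2: 0 ≤ 0, skip; w2: 9/1 = 9; w3: 22/1 = 22.
Smallest ratio is 9 in the row of w2, so w2 leaves.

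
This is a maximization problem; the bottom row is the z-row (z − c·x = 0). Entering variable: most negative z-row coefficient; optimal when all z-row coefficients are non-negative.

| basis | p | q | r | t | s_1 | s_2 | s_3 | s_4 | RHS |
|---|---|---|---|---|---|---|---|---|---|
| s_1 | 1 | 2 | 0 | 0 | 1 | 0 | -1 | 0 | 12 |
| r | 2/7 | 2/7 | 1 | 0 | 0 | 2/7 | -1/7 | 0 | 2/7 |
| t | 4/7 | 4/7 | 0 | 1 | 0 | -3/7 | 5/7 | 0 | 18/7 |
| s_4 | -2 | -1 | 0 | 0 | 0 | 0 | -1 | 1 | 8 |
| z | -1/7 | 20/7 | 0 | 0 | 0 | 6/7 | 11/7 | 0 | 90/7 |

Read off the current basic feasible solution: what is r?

2/7

r is basic (row 2); its value is the RHS of that row, 2/7.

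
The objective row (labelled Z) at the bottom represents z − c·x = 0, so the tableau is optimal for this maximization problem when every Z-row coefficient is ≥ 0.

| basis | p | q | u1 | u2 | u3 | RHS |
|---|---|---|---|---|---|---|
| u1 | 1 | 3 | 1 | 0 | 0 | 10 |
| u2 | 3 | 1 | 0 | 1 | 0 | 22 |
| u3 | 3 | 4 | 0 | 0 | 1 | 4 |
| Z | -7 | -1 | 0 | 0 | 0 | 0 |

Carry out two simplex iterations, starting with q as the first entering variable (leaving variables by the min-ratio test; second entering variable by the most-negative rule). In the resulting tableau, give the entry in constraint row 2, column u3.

Ratio test on column q — row 1: 10/3 = 10/3; row 2: 22/1 = 22; row 3: 4/4 = 1. Minimum is 1 at row 3 (u3 leaves); pivot element 4.
Divide row 3 by 4; eliminate column q from the other rows.
Second iteration: most negative Z-row entry is -25/4 in column p, so p enters.
Ratio test on column p — row 1: entry -5/4 ≤ 0; row 2: 21/(9/4) = 28/3; row 3: 1/(3/4) = 4/3. Minimum is 4/3 at row 3 (q leaves); pivot element 3/4.
Divide row 3 by 3/4; eliminate column p from the other rows.
After both pivots, the entry at constraint row 2, column u3 is -1.

-1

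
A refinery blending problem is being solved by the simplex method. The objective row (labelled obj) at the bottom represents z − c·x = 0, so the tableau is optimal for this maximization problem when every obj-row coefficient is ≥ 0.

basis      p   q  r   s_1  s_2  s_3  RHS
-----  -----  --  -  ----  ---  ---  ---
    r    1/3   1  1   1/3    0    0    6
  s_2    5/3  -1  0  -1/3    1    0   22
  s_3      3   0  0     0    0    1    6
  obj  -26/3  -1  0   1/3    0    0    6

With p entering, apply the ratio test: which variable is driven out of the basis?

s_3

Column p entries and ratios — r: 6/(1/3) = 18; s_2: 22/(5/3) = 66/5; s_3: 6/3 = 2.
Smallest ratio is 2 in the row of s_3, so s_3 leaves.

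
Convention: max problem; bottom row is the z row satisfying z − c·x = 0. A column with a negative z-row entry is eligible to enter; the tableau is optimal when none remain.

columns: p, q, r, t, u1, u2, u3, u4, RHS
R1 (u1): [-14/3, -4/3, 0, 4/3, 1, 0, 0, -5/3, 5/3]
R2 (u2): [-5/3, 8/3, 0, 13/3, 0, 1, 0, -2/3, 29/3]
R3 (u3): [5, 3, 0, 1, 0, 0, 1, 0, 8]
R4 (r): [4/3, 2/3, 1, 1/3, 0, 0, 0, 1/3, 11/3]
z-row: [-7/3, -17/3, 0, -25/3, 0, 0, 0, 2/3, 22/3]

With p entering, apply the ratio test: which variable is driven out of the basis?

u3

Column p entries and ratios — u1: -14/3 ≤ 0, skip; u2: -5/3 ≤ 0, skip; u3: 8/5 = 8/5; r: (11/3)/(4/3) = 11/4.
Smallest ratio is 8/5 in the row of u3, so u3 leaves.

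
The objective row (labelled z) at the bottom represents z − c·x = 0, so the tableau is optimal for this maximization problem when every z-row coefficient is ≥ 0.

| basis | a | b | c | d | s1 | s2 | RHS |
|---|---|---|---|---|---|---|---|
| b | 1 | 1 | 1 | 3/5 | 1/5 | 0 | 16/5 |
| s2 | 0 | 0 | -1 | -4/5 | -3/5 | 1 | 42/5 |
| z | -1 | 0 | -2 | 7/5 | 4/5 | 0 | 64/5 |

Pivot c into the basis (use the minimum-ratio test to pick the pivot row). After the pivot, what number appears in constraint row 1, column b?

1

Ratio test on column c — row 1: (16/5)/1 = 16/5; row 2: entry -1 ≤ 0. Minimum is 16/5 at row 1 (b leaves); pivot element 1.
Divide row 1 by 1; eliminate column c from the other rows.
In the new row 1, the b entry is the old entry divided by the pivot: 1/1 = 1.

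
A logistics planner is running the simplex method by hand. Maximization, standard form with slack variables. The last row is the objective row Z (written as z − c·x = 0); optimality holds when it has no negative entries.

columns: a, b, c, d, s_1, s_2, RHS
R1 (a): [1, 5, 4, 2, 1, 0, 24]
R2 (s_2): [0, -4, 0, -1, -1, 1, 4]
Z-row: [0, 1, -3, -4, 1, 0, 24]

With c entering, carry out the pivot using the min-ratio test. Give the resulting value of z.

42

Ratio test on column c — row 1: 24/4 = 6; row 2: entry 0 ≤ 0. Minimum is 6 at row 1 (a leaves); pivot element 4.
Pivot on row 1; the Z-row RHS becomes 24 − (-3)·6 = 42.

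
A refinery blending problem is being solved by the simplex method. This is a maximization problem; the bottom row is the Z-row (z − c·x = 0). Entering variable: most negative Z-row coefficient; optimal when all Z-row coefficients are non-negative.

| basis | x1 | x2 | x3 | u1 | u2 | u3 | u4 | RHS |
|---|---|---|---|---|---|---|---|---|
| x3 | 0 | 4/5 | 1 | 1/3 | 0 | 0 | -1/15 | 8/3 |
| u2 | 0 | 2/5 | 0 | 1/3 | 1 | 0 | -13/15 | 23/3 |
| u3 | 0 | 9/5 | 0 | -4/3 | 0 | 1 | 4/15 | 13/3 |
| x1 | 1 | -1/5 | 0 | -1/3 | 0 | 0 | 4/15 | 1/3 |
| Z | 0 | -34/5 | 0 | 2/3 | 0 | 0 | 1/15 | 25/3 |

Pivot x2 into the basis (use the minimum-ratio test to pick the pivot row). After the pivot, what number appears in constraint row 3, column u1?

Ratio test on column x2 — row 1: (8/3)/(4/5) = 10/3; row 2: (23/3)/(2/5) = 115/6; row 3: (13/3)/(9/5) = 65/27; row 4: entry -1/5 ≤ 0. Minimum is 65/27 at row 3 (u3 leaves); pivot element 9/5.
Divide row 3 by 9/5; eliminate column x2 from the other rows.
In the new row 3, the u1 entry is the old entry divided by the pivot: (-4/3)/(9/5) = -20/27.

-20/27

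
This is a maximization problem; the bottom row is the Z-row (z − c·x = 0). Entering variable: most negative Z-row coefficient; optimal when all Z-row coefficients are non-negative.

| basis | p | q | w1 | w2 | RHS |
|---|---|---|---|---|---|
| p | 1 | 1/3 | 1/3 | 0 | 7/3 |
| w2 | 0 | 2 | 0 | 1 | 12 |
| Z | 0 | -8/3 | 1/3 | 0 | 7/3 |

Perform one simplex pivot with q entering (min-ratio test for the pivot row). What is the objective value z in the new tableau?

Ratio test on column q — row 1: (7/3)/(1/3) = 7; row 2: 12/2 = 6. Minimum is 6 at row 2 (w2 leaves); pivot element 2.
Pivot on row 2; the Z-row RHS becomes 7/3 − (-8/3)·6 = 55/3.

55/3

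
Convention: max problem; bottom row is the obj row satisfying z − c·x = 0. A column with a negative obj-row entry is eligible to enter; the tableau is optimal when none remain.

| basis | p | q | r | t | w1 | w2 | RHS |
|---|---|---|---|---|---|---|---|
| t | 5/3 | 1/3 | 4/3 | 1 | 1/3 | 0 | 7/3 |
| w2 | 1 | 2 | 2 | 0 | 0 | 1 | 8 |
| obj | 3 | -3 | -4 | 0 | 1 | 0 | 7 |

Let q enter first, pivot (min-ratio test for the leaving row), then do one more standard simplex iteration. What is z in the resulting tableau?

20

Ratio test on column q — row 1: (7/3)/(1/3) = 7; row 2: 8/2 = 4. Minimum is 4 at row 2 (w2 leaves); pivot element 2.
Pivot on row 2; the obj-row RHS becomes 7 − (-3)·4 = 19.
Next entering variable (most negative obj-row entry -1): r.
Ratio test on column r — row 1: 1/1 = 1; row 2: 4/1 = 4. Minimum is 1 at row 1 (t leaves); pivot element 1.
After the second pivot the obj-row RHS is 19 − (-1)·1 = 20.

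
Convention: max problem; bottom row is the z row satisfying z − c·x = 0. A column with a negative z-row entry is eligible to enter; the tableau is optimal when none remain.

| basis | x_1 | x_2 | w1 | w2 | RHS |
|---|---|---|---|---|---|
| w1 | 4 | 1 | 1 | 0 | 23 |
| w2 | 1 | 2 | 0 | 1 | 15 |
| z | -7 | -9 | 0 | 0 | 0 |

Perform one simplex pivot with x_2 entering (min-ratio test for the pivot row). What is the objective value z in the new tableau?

135/2

Ratio test on column x_2 — row 1: 23/1 = 23; row 2: 15/2 = 15/2. Minimum is 15/2 at row 2 (w2 leaves); pivot element 2.
Pivot on row 2; the z-row RHS becomes 0 − (-9)·(15/2) = 135/2.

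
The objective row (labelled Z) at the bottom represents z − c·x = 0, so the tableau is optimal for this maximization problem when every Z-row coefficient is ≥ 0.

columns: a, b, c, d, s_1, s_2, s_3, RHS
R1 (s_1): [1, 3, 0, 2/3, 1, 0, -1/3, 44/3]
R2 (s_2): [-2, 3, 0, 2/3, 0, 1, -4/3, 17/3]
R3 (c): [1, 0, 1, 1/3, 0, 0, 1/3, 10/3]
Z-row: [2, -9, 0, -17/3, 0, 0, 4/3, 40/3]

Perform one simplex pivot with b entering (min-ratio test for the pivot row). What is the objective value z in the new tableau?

Ratio test on column b — row 1: (44/3)/3 = 44/9; row 2: (17/3)/3 = 17/9; row 3: entry 0 ≤ 0. Minimum is 17/9 at row 2 (s_2 leaves); pivot element 3.
Pivot on row 2; the Z-row RHS becomes 40/3 − (-9)·(17/9) = 91/3.

91/3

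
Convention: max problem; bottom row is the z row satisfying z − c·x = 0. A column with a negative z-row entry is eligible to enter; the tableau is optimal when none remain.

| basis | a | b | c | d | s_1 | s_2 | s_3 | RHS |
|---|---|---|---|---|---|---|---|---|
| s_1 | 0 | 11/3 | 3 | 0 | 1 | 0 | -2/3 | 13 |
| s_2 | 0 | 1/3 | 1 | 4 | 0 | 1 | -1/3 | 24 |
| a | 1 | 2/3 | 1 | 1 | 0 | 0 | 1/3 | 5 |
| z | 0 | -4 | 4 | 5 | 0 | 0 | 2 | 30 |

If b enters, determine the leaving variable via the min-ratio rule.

s_1

Column b entries and ratios — s_1: 13/(11/3) = 39/11; s_2: 24/(1/3) = 72; a: 5/(2/3) = 15/2.
Smallest ratio is 39/11 in the row of s_1, so s_1 leaves.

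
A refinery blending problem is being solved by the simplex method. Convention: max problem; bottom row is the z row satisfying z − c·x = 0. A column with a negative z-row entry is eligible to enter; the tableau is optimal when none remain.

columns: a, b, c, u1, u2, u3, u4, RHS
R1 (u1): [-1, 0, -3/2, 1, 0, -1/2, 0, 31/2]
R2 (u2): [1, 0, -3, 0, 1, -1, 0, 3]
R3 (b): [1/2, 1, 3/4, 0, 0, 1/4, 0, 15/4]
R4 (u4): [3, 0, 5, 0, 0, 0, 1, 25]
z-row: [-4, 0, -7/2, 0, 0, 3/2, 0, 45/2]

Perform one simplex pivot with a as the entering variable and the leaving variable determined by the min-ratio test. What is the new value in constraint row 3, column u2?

Ratio test on column a — row 1: entry -1 ≤ 0; row 2: 3/1 = 3; row 3: (15/4)/(1/2) = 15/2; row 4: 25/3 = 25/3. Minimum is 3 at row 2 (u2 leaves); pivot element 1.
Divide row 2 by 1; eliminate column a from the other rows.
Row 3 update in column u2: 0 − (1/2)·1 = -1/2.

-1/2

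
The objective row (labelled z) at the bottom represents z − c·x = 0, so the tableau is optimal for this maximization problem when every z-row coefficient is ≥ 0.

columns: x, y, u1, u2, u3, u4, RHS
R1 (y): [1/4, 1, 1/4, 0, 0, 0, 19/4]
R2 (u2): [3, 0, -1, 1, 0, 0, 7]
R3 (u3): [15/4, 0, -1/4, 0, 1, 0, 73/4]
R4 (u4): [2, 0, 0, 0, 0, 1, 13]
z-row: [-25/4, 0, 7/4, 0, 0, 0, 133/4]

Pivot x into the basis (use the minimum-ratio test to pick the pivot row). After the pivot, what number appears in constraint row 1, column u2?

Ratio test on column x — row 1: (19/4)/(1/4) = 19; row 2: 7/3 = 7/3; row 3: (73/4)/(15/4) = 73/15; row 4: 13/2 = 13/2. Minimum is 7/3 at row 2 (u2 leaves); pivot element 3.
Divide row 2 by 3; eliminate column x from the other rows.
Row 1 update in column u2: 0 − (1/4)·(1/3) = -1/12.

-1/12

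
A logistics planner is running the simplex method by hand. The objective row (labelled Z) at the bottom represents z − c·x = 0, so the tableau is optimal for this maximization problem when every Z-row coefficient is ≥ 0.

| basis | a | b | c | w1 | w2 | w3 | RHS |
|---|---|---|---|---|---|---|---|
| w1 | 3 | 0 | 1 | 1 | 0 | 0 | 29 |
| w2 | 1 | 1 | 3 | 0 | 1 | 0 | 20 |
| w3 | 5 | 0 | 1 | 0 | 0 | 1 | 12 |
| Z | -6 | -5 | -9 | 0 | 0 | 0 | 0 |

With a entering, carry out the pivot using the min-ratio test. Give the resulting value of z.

72/5

Ratio test on column a — row 1: 29/3 = 29/3; row 2: 20/1 = 20; row 3: 12/5 = 12/5. Minimum is 12/5 at row 3 (w3 leaves); pivot element 5.
Pivot on row 3; the Z-row RHS becomes 0 − (-6)·(12/5) = 72/5.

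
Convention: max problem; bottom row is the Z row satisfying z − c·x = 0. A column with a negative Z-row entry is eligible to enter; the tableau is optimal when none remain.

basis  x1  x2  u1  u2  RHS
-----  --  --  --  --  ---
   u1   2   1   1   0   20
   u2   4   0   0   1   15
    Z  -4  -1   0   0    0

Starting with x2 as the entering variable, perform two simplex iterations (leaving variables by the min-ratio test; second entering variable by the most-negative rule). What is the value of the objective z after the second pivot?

Ratio test on column x2 — row 1: 20/1 = 20; row 2: entry 0 ≤ 0. Minimum is 20 at row 1 (u1 leaves); pivot element 1.
Pivot on row 1; the Z-row RHS becomes 0 − (-1)·20 = 20.
Next entering variable (most negative Z-row entry -2): x1.
Ratio test on column x1 — row 1: 20/2 = 10; row 2: 15/4 = 15/4. Minimum is 15/4 at row 2 (u2 leaves); pivot element 4.
After the second pivot the Z-row RHS is 20 − (-2)·(15/4) = 55/2.

55/2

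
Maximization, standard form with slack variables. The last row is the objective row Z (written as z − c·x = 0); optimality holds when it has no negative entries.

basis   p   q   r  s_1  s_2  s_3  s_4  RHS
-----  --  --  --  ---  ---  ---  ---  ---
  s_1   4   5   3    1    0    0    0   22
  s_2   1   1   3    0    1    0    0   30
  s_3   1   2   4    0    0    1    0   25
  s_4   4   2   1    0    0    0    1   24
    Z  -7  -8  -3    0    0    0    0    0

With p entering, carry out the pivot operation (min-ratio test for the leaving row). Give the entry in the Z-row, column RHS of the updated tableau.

Ratio test on column p — row 1: 22/4 = 11/2; row 2: 30/1 = 30; row 3: 25/1 = 25; row 4: 24/4 = 6. Minimum is 11/2 at row 1 (s_1 leaves); pivot element 4.
Divide row 1 by 4; eliminate column p from the other rows.
Z-row update in column RHS: 0 − (-7)·(11/2) = 77/2.

77/2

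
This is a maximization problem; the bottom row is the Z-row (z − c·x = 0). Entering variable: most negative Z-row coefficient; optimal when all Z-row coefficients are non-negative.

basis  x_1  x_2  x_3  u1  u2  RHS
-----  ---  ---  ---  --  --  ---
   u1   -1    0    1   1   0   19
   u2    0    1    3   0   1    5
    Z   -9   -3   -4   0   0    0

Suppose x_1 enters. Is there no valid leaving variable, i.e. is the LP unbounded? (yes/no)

Every constraint-row entry in column x_1 is ≤ 0, so increasing x_1 is unbounded.

yes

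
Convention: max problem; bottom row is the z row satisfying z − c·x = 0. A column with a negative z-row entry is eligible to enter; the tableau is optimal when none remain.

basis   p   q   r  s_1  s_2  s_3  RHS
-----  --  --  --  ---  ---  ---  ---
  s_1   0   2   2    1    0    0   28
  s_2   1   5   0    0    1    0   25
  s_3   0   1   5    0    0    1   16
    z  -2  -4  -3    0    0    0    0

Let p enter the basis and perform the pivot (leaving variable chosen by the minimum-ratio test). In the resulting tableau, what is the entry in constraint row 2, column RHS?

Ratio test on column p — row 1: entry 0 ≤ 0; row 2: 25/1 = 25; row 3: entry 0 ≤ 0. Minimum is 25 at row 2 (s_2 leaves); pivot element 1.
Divide row 2 by 1; eliminate column p from the other rows.
In the new row 2, the RHS entry is the old entry divided by the pivot: 25/1 = 25.

25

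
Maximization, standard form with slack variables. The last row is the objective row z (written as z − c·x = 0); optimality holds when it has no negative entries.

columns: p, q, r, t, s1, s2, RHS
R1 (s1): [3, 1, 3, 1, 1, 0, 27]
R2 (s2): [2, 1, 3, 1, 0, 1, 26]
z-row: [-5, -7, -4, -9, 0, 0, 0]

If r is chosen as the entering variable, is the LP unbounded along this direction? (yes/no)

no

Column r has positive entries in row(s) 1, 2, so the ratio test bounds it — not unbounded.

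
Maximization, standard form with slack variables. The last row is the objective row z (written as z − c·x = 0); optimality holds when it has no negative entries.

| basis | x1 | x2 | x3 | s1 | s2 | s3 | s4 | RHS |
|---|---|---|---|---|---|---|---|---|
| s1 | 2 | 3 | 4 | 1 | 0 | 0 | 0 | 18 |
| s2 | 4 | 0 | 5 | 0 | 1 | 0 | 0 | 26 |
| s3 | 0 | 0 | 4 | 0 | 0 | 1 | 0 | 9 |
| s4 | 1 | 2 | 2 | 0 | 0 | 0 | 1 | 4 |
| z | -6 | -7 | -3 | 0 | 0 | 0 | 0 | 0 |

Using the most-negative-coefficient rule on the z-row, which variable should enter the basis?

Negative z-row entries: x1: -6, x2: -7, x3: -3.
The most negative is -7 in column x2, so x2 enters.

x2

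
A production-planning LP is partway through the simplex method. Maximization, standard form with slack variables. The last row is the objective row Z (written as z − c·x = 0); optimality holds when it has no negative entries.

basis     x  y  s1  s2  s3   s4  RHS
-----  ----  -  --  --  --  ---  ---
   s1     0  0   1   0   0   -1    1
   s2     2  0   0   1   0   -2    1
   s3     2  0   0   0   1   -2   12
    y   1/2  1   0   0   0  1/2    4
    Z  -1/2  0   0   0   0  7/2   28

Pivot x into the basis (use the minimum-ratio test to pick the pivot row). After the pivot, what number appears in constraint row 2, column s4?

-1

Ratio test on column x — row 1: entry 0 ≤ 0; row 2: 1/2 = 1/2; row 3: 12/2 = 6; row 4: 4/(1/2) = 8. Minimum is 1/2 at row 2 (s2 leaves); pivot element 2.
Divide row 2 by 2; eliminate column x from the other rows.
In the new row 2, the s4 entry is the old entry divided by the pivot: (-2)/2 = -1.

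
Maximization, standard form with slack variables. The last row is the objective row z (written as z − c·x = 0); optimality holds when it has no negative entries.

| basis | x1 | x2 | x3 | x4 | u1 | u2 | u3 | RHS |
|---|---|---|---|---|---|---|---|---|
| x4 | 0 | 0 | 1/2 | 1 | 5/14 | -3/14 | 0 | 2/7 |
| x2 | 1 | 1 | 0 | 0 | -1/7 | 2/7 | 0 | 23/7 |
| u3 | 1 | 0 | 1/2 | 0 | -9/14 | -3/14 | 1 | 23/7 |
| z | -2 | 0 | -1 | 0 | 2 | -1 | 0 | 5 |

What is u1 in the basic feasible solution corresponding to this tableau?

u1 is not in the basis, so in the current basic feasible solution u1 = 0.

0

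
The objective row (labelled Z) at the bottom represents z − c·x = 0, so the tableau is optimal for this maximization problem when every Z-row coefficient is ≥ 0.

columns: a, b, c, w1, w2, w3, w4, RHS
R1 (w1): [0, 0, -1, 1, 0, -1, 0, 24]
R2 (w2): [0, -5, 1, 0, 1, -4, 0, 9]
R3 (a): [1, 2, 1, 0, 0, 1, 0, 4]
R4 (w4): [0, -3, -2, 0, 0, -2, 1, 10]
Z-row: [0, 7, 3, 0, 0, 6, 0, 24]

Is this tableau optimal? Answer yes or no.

Every Z-row coefficient is ≥ 0, so the tableau is optimal.

yes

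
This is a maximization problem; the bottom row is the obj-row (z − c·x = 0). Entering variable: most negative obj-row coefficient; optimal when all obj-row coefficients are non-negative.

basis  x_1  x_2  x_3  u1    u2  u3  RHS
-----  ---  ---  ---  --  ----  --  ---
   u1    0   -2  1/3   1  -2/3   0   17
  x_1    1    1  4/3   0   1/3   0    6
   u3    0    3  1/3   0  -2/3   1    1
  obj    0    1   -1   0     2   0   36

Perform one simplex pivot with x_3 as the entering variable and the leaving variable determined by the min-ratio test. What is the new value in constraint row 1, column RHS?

Ratio test on column x_3 — row 1: 17/(1/3) = 51; row 2: 6/(4/3) = 9/2; row 3: 1/(1/3) = 3. Minimum is 3 at row 3 (u3 leaves); pivot element 1/3.
Divide row 3 by 1/3; eliminate column x_3 from the other rows.
Row 1 update in column RHS: 17 − (1/3)·3 = 16.

16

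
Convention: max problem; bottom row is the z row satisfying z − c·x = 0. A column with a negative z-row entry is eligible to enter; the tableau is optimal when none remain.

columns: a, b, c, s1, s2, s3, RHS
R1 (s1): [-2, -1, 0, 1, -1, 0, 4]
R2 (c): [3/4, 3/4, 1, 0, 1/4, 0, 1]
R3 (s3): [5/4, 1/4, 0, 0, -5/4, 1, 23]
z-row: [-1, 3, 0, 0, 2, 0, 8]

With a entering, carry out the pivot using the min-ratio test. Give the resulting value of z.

Ratio test on column a — row 1: entry -2 ≤ 0; row 2: 1/(3/4) = 4/3; row 3: 23/(5/4) = 92/5. Minimum is 4/3 at row 2 (c leaves); pivot element 3/4.
Pivot on row 2; the z-row RHS becomes 8 − (-1)·(4/3) = 28/3.

28/3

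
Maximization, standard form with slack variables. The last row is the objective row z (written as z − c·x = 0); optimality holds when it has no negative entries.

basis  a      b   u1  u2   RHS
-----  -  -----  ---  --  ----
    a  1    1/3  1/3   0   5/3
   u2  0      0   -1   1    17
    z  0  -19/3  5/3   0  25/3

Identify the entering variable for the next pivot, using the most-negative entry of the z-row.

Negative z-row entries: b: -19/3.
The most negative is -19/3 in column b, so b enters.

b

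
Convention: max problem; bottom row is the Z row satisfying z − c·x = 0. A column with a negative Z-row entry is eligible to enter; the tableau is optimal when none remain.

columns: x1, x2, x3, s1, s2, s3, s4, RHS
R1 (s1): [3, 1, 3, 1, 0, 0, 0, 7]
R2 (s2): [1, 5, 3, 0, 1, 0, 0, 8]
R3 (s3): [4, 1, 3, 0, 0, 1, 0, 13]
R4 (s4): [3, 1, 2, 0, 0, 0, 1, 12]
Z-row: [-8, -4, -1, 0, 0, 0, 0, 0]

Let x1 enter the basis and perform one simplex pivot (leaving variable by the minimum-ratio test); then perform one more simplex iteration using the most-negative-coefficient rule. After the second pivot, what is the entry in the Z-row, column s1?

Ratio test on column x1 — row 1: 7/3 = 7/3; row 2: 8/1 = 8; row 3: 13/4 = 13/4; row 4: 12/3 = 4. Minimum is 7/3 at row 1 (s1 leaves); pivot element 3.
Divide row 1 by 3; eliminate column x1 from the other rows.
Second iteration: most negative Z-row entry is -4/3 in column x2, so x2 enters.
Ratio test on column x2 — row 1: (7/3)/(1/3) = 7; row 2: (17/3)/(14/3) = 17/14; row 3: entry -1/3 ≤ 0; row 4: entry 0 ≤ 0. Minimum is 17/14 at row 2 (s2 leaves); pivot element 14/3.
Divide row 2 by 14/3; eliminate column x2 from the other rows.
After both pivots, the entry at the Z-row, column s1 is 18/7.

18/7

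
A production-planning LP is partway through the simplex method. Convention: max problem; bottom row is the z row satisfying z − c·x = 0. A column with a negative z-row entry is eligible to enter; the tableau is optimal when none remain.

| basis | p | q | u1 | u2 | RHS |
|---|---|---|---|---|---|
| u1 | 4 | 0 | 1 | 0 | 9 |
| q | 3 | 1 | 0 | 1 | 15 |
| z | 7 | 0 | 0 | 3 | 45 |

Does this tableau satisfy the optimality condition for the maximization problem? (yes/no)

Every z-row coefficient is ≥ 0, so the tableau is optimal.

yes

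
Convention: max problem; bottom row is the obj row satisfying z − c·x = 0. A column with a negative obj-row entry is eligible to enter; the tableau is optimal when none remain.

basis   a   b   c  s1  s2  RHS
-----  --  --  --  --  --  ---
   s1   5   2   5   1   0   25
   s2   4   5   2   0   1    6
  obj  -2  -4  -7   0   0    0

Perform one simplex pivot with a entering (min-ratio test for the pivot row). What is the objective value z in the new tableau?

Ratio test on column a — row 1: 25/5 = 5; row 2: 6/4 = 3/2. Minimum is 3/2 at row 2 (s2 leaves); pivot element 4.
Pivot on row 2; the obj-row RHS becomes 0 − (-2)·(3/2) = 3.

3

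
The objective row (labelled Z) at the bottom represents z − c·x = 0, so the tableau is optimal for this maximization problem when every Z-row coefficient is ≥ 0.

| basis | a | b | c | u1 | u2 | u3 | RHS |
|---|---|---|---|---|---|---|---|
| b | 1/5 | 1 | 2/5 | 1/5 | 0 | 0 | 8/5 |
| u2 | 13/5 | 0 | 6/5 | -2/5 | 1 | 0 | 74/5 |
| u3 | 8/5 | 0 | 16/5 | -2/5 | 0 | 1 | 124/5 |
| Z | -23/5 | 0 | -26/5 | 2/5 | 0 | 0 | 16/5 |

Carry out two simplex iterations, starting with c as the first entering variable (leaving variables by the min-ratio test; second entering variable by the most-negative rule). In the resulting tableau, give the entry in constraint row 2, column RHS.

Ratio test on column c — row 1: (8/5)/(2/5) = 4; row 2: (74/5)/(6/5) = 37/3; row 3: (124/5)/(16/5) = 31/4. Minimum is 4 at row 1 (b leaves); pivot element 2/5.
Divide row 1 by 2/5; eliminate column c from the other rows.
Second iteration: most negative Z-row entry is -2 in column a, so a enters.
Ratio test on column a — row 1: 4/(1/2) = 8; row 2: 10/2 = 5; row 3: entry 0 ≤ 0. Minimum is 5 at row 2 (u2 leaves); pivot element 2.
Divide row 2 by 2; eliminate column a from the other rows.
After both pivots, the entry at constraint row 2, column RHS is 5.

5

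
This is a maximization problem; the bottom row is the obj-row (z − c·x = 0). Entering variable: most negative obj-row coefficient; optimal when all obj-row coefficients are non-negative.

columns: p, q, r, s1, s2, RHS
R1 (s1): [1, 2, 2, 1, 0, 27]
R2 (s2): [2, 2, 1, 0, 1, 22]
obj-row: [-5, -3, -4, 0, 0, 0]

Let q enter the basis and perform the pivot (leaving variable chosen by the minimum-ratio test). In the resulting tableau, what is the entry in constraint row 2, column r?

1/2

Ratio test on column q — row 1: 27/2 = 27/2; row 2: 22/2 = 11. Minimum is 11 at row 2 (s2 leaves); pivot element 2.
Divide row 2 by 2; eliminate column q from the other rows.
In the new row 2, the r entry is the old entry divided by the pivot: 1/2 = 1/2.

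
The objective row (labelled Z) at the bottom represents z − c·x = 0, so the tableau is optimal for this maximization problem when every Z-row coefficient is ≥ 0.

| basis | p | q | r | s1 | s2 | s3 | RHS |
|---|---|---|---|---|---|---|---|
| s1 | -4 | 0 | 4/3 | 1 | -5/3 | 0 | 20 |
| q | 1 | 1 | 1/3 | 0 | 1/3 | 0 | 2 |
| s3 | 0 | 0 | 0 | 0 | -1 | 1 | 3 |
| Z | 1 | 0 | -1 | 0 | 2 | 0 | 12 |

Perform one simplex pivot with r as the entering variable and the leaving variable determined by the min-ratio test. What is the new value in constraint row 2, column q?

3

Ratio test on column r — row 1: 20/(4/3) = 15; row 2: 2/(1/3) = 6; row 3: entry 0 ≤ 0. Minimum is 6 at row 2 (q leaves); pivot element 1/3.
Divide row 2 by 1/3; eliminate column r from the other rows.
In the new row 2, the q entry is the old entry divided by the pivot: 1/(1/3) = 3.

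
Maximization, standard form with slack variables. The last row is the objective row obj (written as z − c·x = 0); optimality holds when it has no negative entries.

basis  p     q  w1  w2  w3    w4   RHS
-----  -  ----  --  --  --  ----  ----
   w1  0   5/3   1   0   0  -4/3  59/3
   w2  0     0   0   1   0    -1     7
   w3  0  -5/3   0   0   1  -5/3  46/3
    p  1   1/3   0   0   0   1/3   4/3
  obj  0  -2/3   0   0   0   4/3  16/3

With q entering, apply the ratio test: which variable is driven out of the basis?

Column q entries and ratios — w1: (59/3)/(5/3) = 59/5; w2: 0 ≤ 0, skip; w3: -5/3 ≤ 0, skip; p: (4/3)/(1/3) = 4.
Smallest ratio is 4 in the row of p, so p leaves.

p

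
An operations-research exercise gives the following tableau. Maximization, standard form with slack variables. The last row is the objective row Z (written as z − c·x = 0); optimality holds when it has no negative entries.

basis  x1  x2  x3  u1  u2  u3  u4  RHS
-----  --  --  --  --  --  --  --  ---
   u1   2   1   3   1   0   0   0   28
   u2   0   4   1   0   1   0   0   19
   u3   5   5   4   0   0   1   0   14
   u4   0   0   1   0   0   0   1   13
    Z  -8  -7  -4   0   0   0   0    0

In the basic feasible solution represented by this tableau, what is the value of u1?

u1 is basic (row 1); its value is the RHS of that row, 28.

28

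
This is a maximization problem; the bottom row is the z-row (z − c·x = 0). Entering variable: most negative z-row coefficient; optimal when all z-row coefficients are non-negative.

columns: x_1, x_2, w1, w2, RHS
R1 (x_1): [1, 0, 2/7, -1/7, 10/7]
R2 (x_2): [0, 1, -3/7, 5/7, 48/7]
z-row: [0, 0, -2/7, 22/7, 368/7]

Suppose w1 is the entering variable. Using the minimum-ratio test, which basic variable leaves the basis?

Column w1 entries and ratios — x_1: (10/7)/(2/7) = 5; x_2: -3/7 ≤ 0, skip.
Smallest ratio is 5 in the row of x_1, so x_1 leaves.

x_1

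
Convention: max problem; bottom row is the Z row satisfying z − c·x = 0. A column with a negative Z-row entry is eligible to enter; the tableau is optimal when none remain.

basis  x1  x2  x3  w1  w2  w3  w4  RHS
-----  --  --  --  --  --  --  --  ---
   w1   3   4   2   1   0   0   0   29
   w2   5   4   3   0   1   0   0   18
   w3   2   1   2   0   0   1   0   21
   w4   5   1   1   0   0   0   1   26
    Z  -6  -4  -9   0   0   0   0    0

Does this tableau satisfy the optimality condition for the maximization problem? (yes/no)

The Z-row has a negative entry -9 in column x3, so it is not optimal.

no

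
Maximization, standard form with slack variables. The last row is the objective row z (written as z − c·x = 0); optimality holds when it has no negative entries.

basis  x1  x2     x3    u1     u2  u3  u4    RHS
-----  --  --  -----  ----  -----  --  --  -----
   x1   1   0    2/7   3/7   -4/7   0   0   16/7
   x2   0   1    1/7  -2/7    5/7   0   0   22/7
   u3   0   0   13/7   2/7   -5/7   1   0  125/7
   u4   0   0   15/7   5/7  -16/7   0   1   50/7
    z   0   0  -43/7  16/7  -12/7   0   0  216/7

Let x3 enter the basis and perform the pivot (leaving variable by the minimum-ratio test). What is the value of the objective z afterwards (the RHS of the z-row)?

Ratio test on column x3 — row 1: (16/7)/(2/7) = 8; row 2: (22/7)/(1/7) = 22; row 3: (125/7)/(13/7) = 125/13; row 4: (50/7)/(15/7) = 10/3. Minimum is 10/3 at row 4 (u4 leaves); pivot element 15/7.
Pivot on row 4; the z-row RHS becomes 216/7 − (-43/7)·(10/3) = 154/3.

154/3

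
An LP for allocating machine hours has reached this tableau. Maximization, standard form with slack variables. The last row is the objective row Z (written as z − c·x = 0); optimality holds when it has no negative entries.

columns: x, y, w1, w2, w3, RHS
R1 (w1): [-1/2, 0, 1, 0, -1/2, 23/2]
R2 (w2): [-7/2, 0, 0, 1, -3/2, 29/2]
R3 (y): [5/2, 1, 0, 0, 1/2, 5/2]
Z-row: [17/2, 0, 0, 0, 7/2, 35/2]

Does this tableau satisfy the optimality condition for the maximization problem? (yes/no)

Every Z-row coefficient is ≥ 0, so the tableau is optimal.

yes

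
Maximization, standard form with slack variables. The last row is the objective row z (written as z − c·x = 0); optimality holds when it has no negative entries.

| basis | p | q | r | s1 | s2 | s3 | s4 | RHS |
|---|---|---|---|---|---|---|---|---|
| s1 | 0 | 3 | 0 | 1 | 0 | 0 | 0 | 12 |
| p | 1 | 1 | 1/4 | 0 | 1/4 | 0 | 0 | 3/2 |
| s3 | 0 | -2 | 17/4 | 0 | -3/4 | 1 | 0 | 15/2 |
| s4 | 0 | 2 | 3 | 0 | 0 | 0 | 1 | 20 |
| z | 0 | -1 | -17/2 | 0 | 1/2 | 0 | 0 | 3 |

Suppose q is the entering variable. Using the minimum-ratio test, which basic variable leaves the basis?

Column q entries and ratios — s1: 12/3 = 4; p: (3/2)/1 = 3/2; s3: -2 ≤ 0, skip; s4: 20/2 = 10.
Smallest ratio is 3/2 in the row of p, so p leaves.

p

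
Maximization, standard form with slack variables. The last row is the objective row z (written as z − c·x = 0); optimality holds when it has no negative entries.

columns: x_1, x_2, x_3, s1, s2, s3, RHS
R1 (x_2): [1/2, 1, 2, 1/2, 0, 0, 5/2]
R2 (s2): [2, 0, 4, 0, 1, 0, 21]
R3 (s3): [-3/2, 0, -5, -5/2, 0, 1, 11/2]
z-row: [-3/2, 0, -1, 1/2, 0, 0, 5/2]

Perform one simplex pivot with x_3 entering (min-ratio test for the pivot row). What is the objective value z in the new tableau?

15/4

Ratio test on column x_3 — row 1: (5/2)/2 = 5/4; row 2: 21/4 = 21/4; row 3: entry -5 ≤ 0. Minimum is 5/4 at row 1 (x_2 leaves); pivot element 2.
Pivot on row 1; the z-row RHS becomes 5/2 − (-1)·(5/4) = 15/4.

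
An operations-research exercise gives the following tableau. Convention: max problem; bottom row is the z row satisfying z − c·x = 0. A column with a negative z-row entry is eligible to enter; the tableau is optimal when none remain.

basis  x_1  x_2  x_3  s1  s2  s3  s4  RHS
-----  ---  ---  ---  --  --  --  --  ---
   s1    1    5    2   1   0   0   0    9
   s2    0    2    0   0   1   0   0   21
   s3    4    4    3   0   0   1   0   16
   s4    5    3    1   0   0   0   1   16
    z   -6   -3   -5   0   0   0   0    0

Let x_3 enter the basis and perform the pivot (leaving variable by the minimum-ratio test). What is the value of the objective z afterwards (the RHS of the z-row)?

Ratio test on column x_3 — row 1: 9/2 = 9/2; row 2: entry 0 ≤ 0; row 3: 16/3 = 16/3; row 4: 16/1 = 16. Minimum is 9/2 at row 1 (s1 leaves); pivot element 2.
Pivot on row 1; the z-row RHS becomes 0 − (-5)·(9/2) = 45/2.

45/2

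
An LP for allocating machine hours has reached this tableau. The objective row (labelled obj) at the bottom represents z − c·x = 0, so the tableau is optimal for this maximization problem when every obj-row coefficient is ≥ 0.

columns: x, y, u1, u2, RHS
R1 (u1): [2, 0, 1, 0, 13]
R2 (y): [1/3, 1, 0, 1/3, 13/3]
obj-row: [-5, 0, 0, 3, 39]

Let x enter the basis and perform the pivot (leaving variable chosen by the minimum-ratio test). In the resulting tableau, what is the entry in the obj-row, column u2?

3

Ratio test on column x — row 1: 13/2 = 13/2; row 2: (13/3)/(1/3) = 13. Minimum is 13/2 at row 1 (u1 leaves); pivot element 2.
Divide row 1 by 2; eliminate column x from the other rows.
obj-row update in column u2: 3 − (-5)·0 = 3.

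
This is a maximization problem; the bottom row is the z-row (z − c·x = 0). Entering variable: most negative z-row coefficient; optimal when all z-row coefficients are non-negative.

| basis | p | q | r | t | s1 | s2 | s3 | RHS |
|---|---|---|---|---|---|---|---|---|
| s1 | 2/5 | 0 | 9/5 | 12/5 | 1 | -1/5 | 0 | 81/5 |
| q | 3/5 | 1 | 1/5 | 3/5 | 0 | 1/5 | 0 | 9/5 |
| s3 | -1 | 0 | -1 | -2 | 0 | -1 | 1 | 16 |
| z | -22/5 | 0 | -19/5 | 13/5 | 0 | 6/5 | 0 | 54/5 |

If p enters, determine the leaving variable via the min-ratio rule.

q

Column p entries and ratios — s1: (81/5)/(2/5) = 81/2; q: (9/5)/(3/5) = 3; s3: -1 ≤ 0, skip.
Smallest ratio is 3 in the row of q, so q leaves.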